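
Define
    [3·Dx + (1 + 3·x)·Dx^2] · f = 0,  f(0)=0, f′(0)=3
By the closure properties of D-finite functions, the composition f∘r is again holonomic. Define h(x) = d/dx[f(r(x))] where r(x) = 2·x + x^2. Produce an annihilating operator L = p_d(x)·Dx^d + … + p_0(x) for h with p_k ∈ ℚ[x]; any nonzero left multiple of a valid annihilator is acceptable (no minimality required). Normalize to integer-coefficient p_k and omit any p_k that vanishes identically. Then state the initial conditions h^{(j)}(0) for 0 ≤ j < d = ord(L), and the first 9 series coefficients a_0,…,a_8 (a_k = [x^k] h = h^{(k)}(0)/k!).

f: a_k = 0, 3, -9/2, 9, -81/4, 243/5, -243/2, 2187/7, -6561/8, …
f∘r: x↦r, Dx↦Dx/r' in L_f ⇒ L₀.
h₀' ⇒ L via d/dx closure of L₀.
L = (5 + 6·x + 3·x^2) + (1 + 7·x + 9·x^2 + 3·x^3)·Dx  (order 1).
h: a_k = 6, -30, 162, -882, 4806, -26190, 142722, -777762, 4238406, …
ICs: h(0) = 6.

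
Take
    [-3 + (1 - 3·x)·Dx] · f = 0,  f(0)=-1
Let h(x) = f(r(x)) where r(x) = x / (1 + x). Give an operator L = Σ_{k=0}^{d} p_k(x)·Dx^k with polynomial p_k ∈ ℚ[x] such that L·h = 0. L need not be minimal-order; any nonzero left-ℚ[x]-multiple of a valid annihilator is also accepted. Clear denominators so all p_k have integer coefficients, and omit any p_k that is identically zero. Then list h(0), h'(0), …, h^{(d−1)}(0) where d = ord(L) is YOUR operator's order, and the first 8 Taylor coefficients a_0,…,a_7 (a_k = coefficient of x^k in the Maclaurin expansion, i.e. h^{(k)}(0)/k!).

L = 3 + (-1 + x + 2·x^2)·Dx  (order 1).
h: a_k = -1, -3, -6, -12, -24, -48, -96, -192, …
ICs: h(0) = -1.

f: a_k = -1, -3, -9, -27, -81, -243, -729, -2187, …
Substitute x→r, Dx→(1/r')Dx; clear ⇒ L₀.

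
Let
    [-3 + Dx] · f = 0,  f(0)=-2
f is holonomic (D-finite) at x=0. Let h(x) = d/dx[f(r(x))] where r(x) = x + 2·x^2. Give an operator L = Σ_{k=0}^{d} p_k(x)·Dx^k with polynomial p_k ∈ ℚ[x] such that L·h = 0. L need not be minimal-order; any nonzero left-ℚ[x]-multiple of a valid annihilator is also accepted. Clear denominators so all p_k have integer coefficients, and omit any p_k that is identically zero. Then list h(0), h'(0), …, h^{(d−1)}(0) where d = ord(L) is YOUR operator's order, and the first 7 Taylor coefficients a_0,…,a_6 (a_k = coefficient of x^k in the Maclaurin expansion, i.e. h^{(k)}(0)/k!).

L = (7 + 24·x + 48·x^2) + (-1 - 4·x)·Dx  (order 1).
h: a_k = -6, -42, -135, -387, -3321/4, -33183/20, -112887/40, …
ICs: h(0) = -6.

f: a_k = -2, -6, -9, -9, -27/4, -81/20, -81/40, …
h₀=f(r): pull back L_f along r ⇒ L₀.
Derive L from L₀ (diff closure).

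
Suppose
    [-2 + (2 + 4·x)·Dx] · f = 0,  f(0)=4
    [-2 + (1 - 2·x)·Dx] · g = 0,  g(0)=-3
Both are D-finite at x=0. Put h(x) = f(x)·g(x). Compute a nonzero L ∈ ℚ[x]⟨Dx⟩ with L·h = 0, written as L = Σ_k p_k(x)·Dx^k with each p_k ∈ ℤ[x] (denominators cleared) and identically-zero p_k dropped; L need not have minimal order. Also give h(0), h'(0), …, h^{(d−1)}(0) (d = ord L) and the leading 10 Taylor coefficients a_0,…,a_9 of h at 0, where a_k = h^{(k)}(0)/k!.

L = (3 + 2·x) + (-1 + 4·x^2)·Dx  (order 1).
h: a_k = -12, -36, -66, -138, -537/2, -1095/2, -4317/4, -8733/4, -138441/32, -279027/32, …
ICs: h(0) = -12.

f: a_k = 4, 4, -2, 2, -5/2, 7/2, -21/4, 33/4, -429/32, 715/32, …
g: a_k = -3, -6, -12, -24, -48, -96, -192, -384, -768, -1536, …
Product ⇒ symmetric product L₀, ord ≤ 1.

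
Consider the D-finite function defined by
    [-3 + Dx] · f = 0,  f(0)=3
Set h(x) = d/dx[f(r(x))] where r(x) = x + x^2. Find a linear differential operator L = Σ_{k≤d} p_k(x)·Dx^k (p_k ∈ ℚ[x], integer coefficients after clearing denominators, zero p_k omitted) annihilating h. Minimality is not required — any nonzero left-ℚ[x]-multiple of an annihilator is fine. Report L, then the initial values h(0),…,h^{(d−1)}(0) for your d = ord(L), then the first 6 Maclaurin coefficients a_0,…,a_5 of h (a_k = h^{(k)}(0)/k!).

f: a_k = 3, 9, 27/2, 27/2, 81/8, 243/40, …
Change of var in L_f (x↦r) gives L₀.
Differentiate: ansatz ord ≤ ord L₀ ⇒ L.
L = (5 + 12·x + 12·x^2) + (-1 - 2·x)·Dx  (order 1).
h: a_k = 9, 45, 243/2, 513/2, 3483/8, 25839/40, …
ICs: h(0) = 9.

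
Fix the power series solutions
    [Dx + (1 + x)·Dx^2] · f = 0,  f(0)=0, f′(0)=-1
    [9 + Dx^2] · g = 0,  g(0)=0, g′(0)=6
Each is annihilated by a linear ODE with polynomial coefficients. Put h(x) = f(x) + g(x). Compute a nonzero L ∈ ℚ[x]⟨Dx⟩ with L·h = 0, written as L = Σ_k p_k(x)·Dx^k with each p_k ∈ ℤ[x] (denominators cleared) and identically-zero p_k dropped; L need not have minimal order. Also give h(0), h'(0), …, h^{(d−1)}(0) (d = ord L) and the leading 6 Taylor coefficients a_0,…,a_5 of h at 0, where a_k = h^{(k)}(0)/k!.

L = (135 + 162·x + 81·x^2)·Dx + (99 + 261·x + 243·x^2 + 81·x^3)·Dx^2 + (15 + 18·x + 9·x^2)·Dx^3 + (11 + 29·x + 27·x^2 + 9·x^3)·Dx^4  (order 4).
h: a_k = 0, 5, 1/2, -28/3, 1/4, 77/20, …
ICs: h(0) = 0, h′(0) = 5, h′′(0) = 1, h′′′(0) = -56.

f: a_k = 0, -1, 1/2, -1/3, 1/4, -1/5, …
g: a_k = 0, 6, 0, -9, 0, 81/20, …
L₀ := lclm(L_f,L_g); ord L₀ ≤ 2+2.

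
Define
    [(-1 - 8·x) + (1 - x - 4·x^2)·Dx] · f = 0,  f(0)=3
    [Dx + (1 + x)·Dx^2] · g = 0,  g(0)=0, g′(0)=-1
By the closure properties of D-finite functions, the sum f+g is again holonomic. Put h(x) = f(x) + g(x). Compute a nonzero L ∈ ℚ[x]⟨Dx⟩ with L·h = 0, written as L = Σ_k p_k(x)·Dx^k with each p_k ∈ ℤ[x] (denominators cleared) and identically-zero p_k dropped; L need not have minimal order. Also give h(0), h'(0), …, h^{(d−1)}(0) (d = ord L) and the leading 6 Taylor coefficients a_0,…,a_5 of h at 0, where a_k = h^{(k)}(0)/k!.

f: a_k = 3, 3, 15, 27, 87, 195, …
g: a_k = 0, -1, 1/2, -1/3, 1/4, -1/5, …
L₀ := lclm(L_f,L_g); ord L₀ ≤ 1+2.
L = (74 + 562·x + 1120·x^2 + 1728·x^3 + 768·x^4)·Dx + (52 + 576·x + 1636·x^2 + 3264·x^3 + 3488·x^4 + 1280·x^5)·Dx^2 + (-11 - 41·x - 53·x^2 + 185·x^3 + 704·x^4 + 752·x^5 + 256·x^6)·Dx^3  (order 3).
h: a_k = 3, 2, 31/2, 80/3, 349/4, 974/5, …
ICs: h(0) = 3, h′(0) = 2, h′′(0) = 31.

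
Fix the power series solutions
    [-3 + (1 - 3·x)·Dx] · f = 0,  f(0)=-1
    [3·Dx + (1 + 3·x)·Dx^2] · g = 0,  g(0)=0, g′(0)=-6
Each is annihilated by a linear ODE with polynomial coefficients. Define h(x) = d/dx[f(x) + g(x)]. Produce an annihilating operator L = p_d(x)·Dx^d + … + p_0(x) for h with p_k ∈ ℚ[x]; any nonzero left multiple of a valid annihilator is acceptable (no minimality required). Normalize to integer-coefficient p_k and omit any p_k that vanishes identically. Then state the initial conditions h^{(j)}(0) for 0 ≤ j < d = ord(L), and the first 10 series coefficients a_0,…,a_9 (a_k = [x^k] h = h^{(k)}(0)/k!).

L = (30 + 18·x) + (4 + 48·x + 36·x^2)·Dx + (-1 - x + 9·x^2 + 9·x^3)·Dx^2  (order 2).
h: a_k = -9, 0, -135, -162, -1701, -2916, -19683, -39366, -216513, -472392, …
ICs: h(0) = -9, h′(0) = 0.

f: a_k = -1, -3, -9, -27, -81, -243, -729, -2187, -6561, -19683, …
g: a_k = 0, -6, 9, -18, 81/2, -486/5, 243, -4374/7, 6561/4, -4374, …
f+g: L₀ = lclm(L_f,L_g), ord ≤ 1+2.
Differentiate: ansatz ord ≤ ord L₀ ⇒ L.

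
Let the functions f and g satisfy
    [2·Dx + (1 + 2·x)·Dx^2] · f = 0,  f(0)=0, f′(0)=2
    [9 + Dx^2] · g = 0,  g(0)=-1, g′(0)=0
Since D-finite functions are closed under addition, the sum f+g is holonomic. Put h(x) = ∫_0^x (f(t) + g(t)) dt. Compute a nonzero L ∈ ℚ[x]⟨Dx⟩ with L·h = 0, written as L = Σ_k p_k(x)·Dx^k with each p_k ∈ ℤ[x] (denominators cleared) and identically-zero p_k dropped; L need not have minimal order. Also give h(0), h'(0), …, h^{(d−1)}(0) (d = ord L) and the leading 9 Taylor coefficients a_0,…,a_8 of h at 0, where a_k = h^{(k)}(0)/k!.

f: a_k = 0, 2, -2, 8/3, -4, 32/5, -32/3, 128/7, -32, …
g: a_k = -1, 0, 9/2, 0, -27/8, 0, 81/80, 0, -729/4480, …
f+g: L₀ = lclm(L_f,L_g), ord ≤ 2+2.
Integrate: L := L₀·Dx.
L = (594 + 648·x + 648·x^2)·Dx^2 + (153 + 630·x + 972·x^2 + 648·x^3)·Dx^3 + (66 + 72·x + 72·x^2)·Dx^4 + (17 + 70·x + 108·x^2 + 72·x^3)·Dx^5  (order 5).
h: a_k = 0, -1, 1, 5/6, 2/3, -59/40, 16/15, -331/240, 16/7, …
ICs: h(0) = 0, h′(0) = -1, h′′(0) = 2, h′′′(0) = 5, h′′′′(0) = 16.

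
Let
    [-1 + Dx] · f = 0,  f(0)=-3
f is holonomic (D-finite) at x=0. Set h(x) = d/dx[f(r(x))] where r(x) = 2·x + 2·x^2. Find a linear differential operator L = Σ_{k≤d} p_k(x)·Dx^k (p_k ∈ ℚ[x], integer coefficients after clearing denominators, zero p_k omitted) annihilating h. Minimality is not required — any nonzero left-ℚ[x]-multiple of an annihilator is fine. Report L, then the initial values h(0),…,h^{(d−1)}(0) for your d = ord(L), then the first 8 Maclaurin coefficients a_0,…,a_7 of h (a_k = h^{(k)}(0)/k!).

f: a_k = -3, -3, -3/2, -1/2, -1/8, -1/40, -1/240, -1/1680, …
f∘r: x↦r, Dx↦Dx/r' in L_f ⇒ L₀.
h₀' ⇒ L via d/dx closure of L₀.
L = (4 + 8·x + 8·x^2) + (-1 - 2·x)·Dx  (order 1).
h: a_k = -6, -24, -48, -80, -104, -608/5, -1856/15, -12224/105, …
ICs: h(0) = -6.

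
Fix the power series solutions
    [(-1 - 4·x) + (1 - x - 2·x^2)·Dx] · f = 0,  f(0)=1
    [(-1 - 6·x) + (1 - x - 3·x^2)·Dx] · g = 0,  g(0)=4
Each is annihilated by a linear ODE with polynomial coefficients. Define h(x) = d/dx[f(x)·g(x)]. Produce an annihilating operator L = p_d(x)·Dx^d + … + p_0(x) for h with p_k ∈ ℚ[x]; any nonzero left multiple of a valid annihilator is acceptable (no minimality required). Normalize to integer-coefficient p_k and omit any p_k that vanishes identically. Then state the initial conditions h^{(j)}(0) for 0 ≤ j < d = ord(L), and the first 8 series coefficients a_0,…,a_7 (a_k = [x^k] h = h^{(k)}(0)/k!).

f: a_k = 1, 1, 3, 5, 11, 21, 43, 85, …
g: a_k = 4, 4, 16, 28, 76, 160, 388, 868, …
f·g: L₀ = L_f ⊗_s L_g, ord ≤ 1·1.
Differentiate: ansatz ord ≤ ord L₀ ⇒ L.
L = (16 + 18·x - 36·x^2 - 368·x^3 - 132·x^4 + 900·x^5 + 720·x^6) + (-2 - 4·x + 39·x^2 + 16·x^3 - 160·x^4 - 69·x^5 + 210·x^6 + 144·x^7)·Dx  (order 1).
h: a_k = 8, 64, 228, 864, 2640, 8088, 22904, 64000, …
ICs: h(0) = 8.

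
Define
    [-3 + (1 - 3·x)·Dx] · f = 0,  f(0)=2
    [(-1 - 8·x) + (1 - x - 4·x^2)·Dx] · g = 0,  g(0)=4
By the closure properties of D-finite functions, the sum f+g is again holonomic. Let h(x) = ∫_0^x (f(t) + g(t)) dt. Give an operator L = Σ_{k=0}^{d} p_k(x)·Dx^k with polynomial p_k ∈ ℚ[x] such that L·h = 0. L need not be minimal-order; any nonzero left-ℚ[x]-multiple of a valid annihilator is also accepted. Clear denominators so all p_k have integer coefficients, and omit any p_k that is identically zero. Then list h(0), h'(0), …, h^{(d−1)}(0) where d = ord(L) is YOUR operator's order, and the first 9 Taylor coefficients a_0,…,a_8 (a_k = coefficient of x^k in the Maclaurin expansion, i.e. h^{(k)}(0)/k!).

L = (6 - 72·x + 144·x^2 - 144·x^3)·Dx + (4 - 84·x^2 + 252·x^3 - 288·x^4)·Dx^2 + (-1 + 8·x - 21·x^2 + 8·x^3 + 54·x^4 - 72·x^5)·Dx^3  (order 3).
h: a_k = 0, 6, 5, 38/3, 45/2, 278/5, 373/3, 2182/7, 3069/4, …
ICs: h(0) = 0, h′(0) = 6, h′′(0) = 10.

f: a_k = 2, 6, 18, 54, 162, 486, 1458, 4374, 13122, …
g: a_k = 4, 4, 20, 36, 116, 260, 724, 1764, 4660, …
Weyl lclm of L_f,L_g ⇒ L₀ (ord ≤ 2).
h=∫h₀ ⇒ L = L₀·Dx.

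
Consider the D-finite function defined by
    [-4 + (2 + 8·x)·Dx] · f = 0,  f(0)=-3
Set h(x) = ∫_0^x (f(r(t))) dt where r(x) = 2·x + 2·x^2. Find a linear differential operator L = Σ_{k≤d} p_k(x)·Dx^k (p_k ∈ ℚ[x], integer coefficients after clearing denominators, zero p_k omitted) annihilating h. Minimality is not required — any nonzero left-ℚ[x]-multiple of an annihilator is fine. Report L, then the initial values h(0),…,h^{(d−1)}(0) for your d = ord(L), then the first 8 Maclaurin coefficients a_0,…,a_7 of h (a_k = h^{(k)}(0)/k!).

L = (-4 - 8·x)·Dx + (1 + 8·x + 8·x^2)·Dx^2  (order 2).
h: a_k = 0, -3, -6, 4, -12, 216/5, -176, 5472/7, …
ICs: h(0) = 0, h′(0) = -3.

f: a_k = -3, -6, 6, -12, 30, -84, 252, -792, …
Change of var in L_f (x↦r) gives L₀.
h=∫h₀ ⇒ L = L₀·Dx.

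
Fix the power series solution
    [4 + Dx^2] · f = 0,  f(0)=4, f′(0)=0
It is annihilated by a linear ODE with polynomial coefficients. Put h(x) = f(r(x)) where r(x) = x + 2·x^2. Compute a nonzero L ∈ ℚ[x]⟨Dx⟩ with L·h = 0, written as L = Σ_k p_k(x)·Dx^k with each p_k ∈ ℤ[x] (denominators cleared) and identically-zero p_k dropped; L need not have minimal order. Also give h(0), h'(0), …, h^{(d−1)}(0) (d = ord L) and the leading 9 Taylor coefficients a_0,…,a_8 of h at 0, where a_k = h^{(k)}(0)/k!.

f: a_k = 4, 0, -8, 0, 8/3, 0, -16/45, 0, 8/315, …
Change of var in L_f (x↦r) gives L₀.
L = (4 + 48·x + 192·x^2 + 256·x^3) - 4·Dx + (1 + 4·x)·Dx^2  (order 2).
h: a_k = 4, 0, -8, -32, -88/3, 64/3, 2864/45, 1216/15, 6728/315, …
ICs: h(0) = 4, h′(0) = 0.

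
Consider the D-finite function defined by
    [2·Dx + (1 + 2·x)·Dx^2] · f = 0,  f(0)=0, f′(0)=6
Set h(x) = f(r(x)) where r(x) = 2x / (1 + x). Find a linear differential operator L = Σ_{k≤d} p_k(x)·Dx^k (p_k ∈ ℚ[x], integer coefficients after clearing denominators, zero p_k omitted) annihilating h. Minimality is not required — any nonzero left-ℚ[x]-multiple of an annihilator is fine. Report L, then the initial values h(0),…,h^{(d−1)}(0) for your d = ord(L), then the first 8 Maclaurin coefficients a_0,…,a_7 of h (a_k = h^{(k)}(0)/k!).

f: a_k = 0, 6, -6, 8, -12, 96/5, -32, 384/7, …
Substitute x→r, Dx→(1/r')Dx; clear ⇒ L₀.
L = (6 + 10·x)·Dx + (1 + 6·x + 5·x^2)·Dx^2  (order 2).
h: a_k = 0, 12, -36, 124, -468, 9372/5, -7812, 234372/7, …
ICs: h(0) = 0, h′(0) = 12.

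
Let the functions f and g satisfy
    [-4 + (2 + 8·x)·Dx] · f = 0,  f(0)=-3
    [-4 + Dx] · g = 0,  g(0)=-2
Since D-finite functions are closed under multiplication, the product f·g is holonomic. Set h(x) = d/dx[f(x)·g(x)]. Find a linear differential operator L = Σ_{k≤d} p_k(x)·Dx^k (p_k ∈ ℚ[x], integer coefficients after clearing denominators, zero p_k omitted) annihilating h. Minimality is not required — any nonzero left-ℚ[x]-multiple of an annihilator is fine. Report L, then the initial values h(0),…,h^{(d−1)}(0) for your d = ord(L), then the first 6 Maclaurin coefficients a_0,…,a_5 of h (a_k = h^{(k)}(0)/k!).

f: a_k = -3, -6, 6, -12, 30, -84, …
g: a_k = -2, -8, -16, -64/3, -64/3, -256/15, …
Product ⇒ symmetric product L₀, ord ≤ 1.
Derive L from L₀ (diff closure).
L = (14 + 96·x + 128·x^2) + (-3 - 20·x - 32·x^2)·Dx  (order 1).
h: a_k = 36, 168, 408, 528, 856, -1424/5, …
ICs: h(0) = 36.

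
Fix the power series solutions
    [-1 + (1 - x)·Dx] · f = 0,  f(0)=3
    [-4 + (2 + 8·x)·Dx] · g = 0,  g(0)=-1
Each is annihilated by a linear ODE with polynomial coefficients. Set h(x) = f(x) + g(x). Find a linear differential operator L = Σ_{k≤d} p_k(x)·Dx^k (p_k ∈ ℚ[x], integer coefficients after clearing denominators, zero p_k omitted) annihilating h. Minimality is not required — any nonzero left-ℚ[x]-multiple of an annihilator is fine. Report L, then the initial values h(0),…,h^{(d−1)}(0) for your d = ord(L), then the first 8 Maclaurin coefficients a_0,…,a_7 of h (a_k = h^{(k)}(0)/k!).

f: a_k = 3, 3, 3, 3, 3, 3, 3, 3, …
g: a_k = -1, -2, 2, -4, 10, -28, 84, -264, …
L₀ := lclm(L_f,L_g); ord L₀ ≤ 1+1.
L = (-8 - 12·x) + (6 + 8·x + 36·x^2)·Dx + (1 - 3·x - 22·x^2 + 24·x^3)·Dx^2  (order 2).
h: a_k = 2, 1, 5, -1, 13, -25, 87, -261, …
ICs: h(0) = 2, h′(0) = 1.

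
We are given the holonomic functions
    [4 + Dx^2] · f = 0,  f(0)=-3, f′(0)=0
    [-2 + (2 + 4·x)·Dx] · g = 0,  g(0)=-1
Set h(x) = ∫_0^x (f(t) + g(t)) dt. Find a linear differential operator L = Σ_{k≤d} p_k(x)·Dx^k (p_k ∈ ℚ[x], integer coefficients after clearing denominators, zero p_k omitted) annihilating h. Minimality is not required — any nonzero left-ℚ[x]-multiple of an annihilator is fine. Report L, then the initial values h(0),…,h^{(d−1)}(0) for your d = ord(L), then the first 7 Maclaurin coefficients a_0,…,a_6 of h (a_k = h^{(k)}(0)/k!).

f: a_k = -3, 0, 6, 0, -2, 0, 4/15, …
g: a_k = -1, -1, 1/2, -1/2, 5/8, -7/8, 21/16, …
Sum ⇒ L₀ = lclm(L_f,L_g) in ℚ(x)⟨Dx⟩.
Integrate: L := L₀·Dx.
L = (-28 - 64·x - 64·x^2)·Dx + (12 + 88·x + 192·x^2 + 128·x^3)·Dx^2 + (-7 - 16·x - 16·x^2)·Dx^3 + (3 + 22·x + 48·x^2 + 32·x^3)·Dx^4  (order 4).
h: a_k = 0, -4, -1/2, 13/6, -1/8, -11/40, -7/48, …
ICs: h(0) = 0, h′(0) = -4, h′′(0) = -1, h′′′(0) = 13.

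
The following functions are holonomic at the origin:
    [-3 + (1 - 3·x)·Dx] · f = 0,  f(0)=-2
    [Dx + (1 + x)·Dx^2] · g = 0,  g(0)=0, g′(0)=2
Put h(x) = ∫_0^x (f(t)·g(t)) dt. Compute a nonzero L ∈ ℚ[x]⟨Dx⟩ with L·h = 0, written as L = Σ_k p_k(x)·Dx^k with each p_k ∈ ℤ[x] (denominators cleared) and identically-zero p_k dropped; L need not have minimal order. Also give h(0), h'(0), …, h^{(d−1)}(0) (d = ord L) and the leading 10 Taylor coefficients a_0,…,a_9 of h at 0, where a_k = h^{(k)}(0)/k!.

f: a_k = -2, -6, -18, -54, -162, -486, -1458, -4374, -13122, -39366, …
g: a_k = 0, 2, -1, 2/3, -1/2, 2/5, -1/3, 2/7, -1/4, 2/9, …
L₀ := L_f ⊗_s L_g (sym. prod.), ord ≤ 2.
∫: right-multiply L₀ by Dx.
L = 3·Dx + (5 + 9·x)·Dx^2 + (-1 + 2·x + 3·x^2)·Dx^3  (order 3).
h: a_k = 0, 0, -2, -10/3, -47/6, -93/5, -1399/30, -12581/105, -88087/280, -528487/630, …
ICs: h(0) = 0, h′(0) = 0, h′′(0) = -4.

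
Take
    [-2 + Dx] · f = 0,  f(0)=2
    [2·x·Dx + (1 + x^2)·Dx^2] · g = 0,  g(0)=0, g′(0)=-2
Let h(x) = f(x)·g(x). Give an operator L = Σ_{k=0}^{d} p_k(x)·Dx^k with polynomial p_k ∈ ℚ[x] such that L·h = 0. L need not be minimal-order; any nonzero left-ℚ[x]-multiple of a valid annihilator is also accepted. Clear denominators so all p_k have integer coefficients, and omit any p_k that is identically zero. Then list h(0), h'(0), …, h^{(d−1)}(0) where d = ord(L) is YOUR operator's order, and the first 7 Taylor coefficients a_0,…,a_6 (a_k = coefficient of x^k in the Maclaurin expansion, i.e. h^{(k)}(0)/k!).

L = (4 - 4·x + 4·x^2) + (-4 + 2·x - 4·x^2)·Dx + (1 + x^2)·Dx^2  (order 2).
h: a_k = 0, -4, -8, -20/3, -8/3, -4/5, -8/9, …
ICs: h(0) = 0, h′(0) = -4.

f: a_k = 2, 4, 4, 8/3, 4/3, 8/15, 8/45, …
g: a_k = 0, -2, 0, 2/3, 0, -2/5, 0, …
L₀ := L_f ⊗_s L_g (sym. prod.), ord ≤ 2.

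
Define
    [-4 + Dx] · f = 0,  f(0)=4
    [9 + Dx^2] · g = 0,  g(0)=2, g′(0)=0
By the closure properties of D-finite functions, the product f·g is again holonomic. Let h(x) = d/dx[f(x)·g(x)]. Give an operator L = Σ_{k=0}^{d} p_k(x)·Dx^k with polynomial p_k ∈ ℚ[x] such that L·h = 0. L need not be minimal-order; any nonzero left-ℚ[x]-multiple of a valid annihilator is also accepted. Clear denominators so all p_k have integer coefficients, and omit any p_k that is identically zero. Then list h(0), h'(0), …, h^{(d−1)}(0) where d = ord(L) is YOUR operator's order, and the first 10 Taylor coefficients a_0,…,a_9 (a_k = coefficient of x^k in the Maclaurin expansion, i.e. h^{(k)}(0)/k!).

L = 25 - 8·Dx + Dx^2  (order 2).
h: a_k = 32, 56, -176, -2108/3, -3116/3, -11753/15, -8062/45, 164833/630, 430441/1260, 1379041/6480, …
ICs: h(0) = 32, h′(0) = 56.

f: a_k = 4, 16, 32, 128/3, 128/3, 512/15, 1024/45, 4096/315, 2048/315, 8192/2835, …
g: a_k = 2, 0, -9, 0, 27/4, 0, -81/40, 0, 729/2240, 0, …
Sym-product of L_f,L_g gives L₀ (≤ ord 2).
h₀' ⇒ L via d/dx closure of L₀.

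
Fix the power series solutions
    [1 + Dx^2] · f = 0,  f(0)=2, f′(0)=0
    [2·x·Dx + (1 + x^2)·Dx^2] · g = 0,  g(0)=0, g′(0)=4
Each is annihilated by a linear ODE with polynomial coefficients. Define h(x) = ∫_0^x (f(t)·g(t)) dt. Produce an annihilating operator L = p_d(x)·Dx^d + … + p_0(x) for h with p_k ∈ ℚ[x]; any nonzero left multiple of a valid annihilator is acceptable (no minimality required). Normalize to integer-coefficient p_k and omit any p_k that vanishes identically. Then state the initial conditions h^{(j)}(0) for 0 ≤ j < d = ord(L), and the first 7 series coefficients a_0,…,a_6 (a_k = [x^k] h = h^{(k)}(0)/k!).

f: a_k = 2, 0, -1, 0, 1/12, 0, -1/360, …
g: a_k = 0, 4, 0, -4/3, 0, 4/5, 0, …
Product ⇒ symmetric product L₀, ord ≤ 4.
h=∫₀ˣh₀: take L = L₀·Dx.
L = (10 + 26·x^2 + 11·x^4 + 4·x^6 + x^8)·Dx + (12·x + 20·x^3 + 12·x^5 + 4·x^7)·Dx^2 + (12 + 32·x^2 + 18·x^4 + 8·x^6 + 2·x^8)·Dx^3 + (12·x + 20·x^3 + 12·x^5 + 4·x^7)·Dx^4 + (2 + 6·x^2 + 7·x^4 + 4·x^6 + x^8)·Dx^5  (order 5).
h: a_k = 0, 0, 4, 0, -5/3, 0, 49/90, …
ICs: h(0) = 0, h′(0) = 0, h′′(0) = 8, h′′′(0) = 0, h′′′′(0) = -40.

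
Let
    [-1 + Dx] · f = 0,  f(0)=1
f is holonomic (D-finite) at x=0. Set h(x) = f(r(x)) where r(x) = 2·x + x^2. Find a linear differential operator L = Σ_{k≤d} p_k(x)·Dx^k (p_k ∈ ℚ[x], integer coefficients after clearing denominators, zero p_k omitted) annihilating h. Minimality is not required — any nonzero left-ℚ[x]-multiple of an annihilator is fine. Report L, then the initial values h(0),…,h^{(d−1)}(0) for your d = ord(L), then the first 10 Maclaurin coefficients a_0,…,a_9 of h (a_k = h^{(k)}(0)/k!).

L = (-2 - 2·x) + Dx  (order 1).
h: a_k = 1, 2, 3, 10/3, 19/6, 13/5, 173/90, 407/315, 45/56, 5281/11340, …
ICs: h(0) = 1.

f: a_k = 1, 1, 1/2, 1/6, 1/24, 1/120, 1/720, 1/5040, 1/40320, 1/362880, …
Change of var in L_f (x↦r) gives L₀.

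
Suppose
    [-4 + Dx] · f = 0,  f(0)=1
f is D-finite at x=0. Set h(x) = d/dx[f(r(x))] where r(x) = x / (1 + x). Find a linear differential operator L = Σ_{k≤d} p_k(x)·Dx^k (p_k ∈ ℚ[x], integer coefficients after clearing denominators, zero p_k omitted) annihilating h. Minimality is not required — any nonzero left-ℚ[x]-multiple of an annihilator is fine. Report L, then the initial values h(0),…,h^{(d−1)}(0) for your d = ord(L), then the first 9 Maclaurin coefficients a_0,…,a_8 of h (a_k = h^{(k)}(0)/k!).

L = (2 - 2·x) + (-1 - 2·x - x^2)·Dx  (order 1).
h: a_k = 4, 8, -4, -16/3, 28/3, -88/15, -68/45, 2528/315, -3316/315, …
ICs: h(0) = 4.

f: a_k = 1, 4, 8, 32/3, 32/3, 128/15, 256/45, 1024/315, 512/315, …
L₀ from L_f via x↦r, Dx↦r'^{-1}Dx.
Differentiate: ansatz ord ≤ ord L₀ ⇒ L.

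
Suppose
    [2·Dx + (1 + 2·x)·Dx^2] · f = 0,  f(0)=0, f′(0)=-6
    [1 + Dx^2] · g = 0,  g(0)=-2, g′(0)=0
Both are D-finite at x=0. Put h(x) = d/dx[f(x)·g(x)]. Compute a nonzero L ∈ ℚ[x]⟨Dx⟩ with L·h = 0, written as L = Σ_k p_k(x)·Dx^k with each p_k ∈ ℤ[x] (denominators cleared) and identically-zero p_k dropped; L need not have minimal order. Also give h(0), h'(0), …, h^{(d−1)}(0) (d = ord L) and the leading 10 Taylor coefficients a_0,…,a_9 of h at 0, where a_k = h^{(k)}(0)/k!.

f: a_k = 0, -6, 6, -8, 12, -96/5, 32, -384/7, 96, -512/3, …
g: a_k = -2, 0, 1, 0, -1/12, 0, 1/360, 0, -1/20160, 0, …
L₀ := L_f ⊗_s L_g (sym. prod.), ord ≤ 4.
Differentiate: ansatz ord ≤ ord L₀ ⇒ L.
L = (-52 - 31·x - 87·x^2 - 96·x^3 - 8·x^4 + 48·x^5 + 16·x^6) + (-33 - 98·x - 80·x^2 + 80·x^4 + 32·x^5)·Dx + (-55 - 46·x - 110·x^2 - 96·x^3 + 32·x^4 + 96·x^5 + 32·x^6)·Dx^2 + (-33 - 98·x - 80·x^2 + 80·x^4 + 32·x^5)·Dx^3 + (-3 - 15·x - 23·x^2 + 40·x^4 + 48·x^5 + 16·x^6)·Dx^4  (order 4).
h: a_k = 12, -24, 30, -72, 309/2, -315, 12763/20, -19318/15, 2903587/1120, -1750673/336, …
ICs: h(0) = 12, h′(0) = -24, h′′(0) = 60, h′′′(0) = -432.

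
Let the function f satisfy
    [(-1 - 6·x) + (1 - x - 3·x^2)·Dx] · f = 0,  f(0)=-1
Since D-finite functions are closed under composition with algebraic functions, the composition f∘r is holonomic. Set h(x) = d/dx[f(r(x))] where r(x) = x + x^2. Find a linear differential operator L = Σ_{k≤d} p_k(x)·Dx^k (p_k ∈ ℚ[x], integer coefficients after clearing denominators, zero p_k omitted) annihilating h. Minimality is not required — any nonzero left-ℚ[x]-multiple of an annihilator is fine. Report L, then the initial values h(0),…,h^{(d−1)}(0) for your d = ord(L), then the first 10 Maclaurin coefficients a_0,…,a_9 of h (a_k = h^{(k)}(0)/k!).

L = (10 + 60·x + 168·x^2 + 396·x^3 + 648·x^4 + 540·x^5 + 180·x^6) + (-1 - 7·x - 6·x^2 + 44·x^3 + 135·x^4 + 180·x^5 + 126·x^6 + 36·x^7)·Dx  (order 1).
h: a_k = -1, -10, -45, -176, -685, -2508, -8925, -31208, -107280, -364280, …
ICs: h(0) = -1.

f: a_k = -1, -1, -4, -7, -19, -40, -97, -217, -508, -1159, …
L₀ from L_f via x↦r, Dx↦r'^{-1}Dx.
Differentiate: ansatz ord ≤ ord L₀ ⇒ L.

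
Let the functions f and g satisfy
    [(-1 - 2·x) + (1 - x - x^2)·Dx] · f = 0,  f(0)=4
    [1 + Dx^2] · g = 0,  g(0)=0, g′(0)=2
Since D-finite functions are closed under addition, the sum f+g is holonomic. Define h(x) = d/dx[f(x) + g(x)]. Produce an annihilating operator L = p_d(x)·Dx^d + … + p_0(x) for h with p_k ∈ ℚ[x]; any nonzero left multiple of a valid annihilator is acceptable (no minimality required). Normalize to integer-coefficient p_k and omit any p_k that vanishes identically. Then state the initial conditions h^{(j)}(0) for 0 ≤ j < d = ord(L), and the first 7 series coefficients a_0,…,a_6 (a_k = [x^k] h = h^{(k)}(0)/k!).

L = (124 + 358·x + 470·x^2 + 230·x^3 + 130·x^4 + 18·x^5 + 6·x^6) + (-19 - 29·x + 36·x^2 + 55·x^3 + 50·x^4 + 27·x^5 + 7·x^6 + 2·x^7)·Dx + (124 + 358·x + 470·x^2 + 230·x^3 + 130·x^4 + 18·x^5 + 6·x^6)·Dx^2 + (-19 - 29·x + 36·x^2 + 55·x^3 + 50·x^4 + 27·x^5 + 7·x^6 + 2·x^7)·Dx^3  (order 3).
h: a_k = 6, 16, 35, 80, 1921/12, 312, 211679/360, …
ICs: h(0) = 6, h′(0) = 16, h′′(0) = 70.

f: a_k = 4, 4, 8, 12, 20, 32, 52, …
g: a_k = 0, 2, 0, -1/3, 0, 1/60, 0, …
Weyl lclm of L_f,L_g ⇒ L₀ (ord ≤ 3).
Derive L from L₀ (diff closure).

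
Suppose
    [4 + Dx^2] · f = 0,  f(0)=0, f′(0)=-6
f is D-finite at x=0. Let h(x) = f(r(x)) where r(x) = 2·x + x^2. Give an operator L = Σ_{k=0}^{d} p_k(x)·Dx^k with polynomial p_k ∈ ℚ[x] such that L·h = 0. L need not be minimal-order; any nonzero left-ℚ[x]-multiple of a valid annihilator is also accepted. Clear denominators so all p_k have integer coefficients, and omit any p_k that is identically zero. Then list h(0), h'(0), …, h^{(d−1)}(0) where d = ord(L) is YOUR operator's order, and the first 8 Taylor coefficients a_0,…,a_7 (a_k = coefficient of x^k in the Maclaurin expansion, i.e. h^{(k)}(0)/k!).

L = (16 + 48·x + 48·x^2 + 16·x^3) - Dx + (1 + x)·Dx^2  (order 2).
h: a_k = 0, -12, -6, 32, 48, -8/5, -60, -5696/105, …
ICs: h(0) = 0, h′(0) = -12.

f: a_k = 0, -6, 0, 4, 0, -4/5, 0, 8/105, …
Substitute x→r, Dx→(1/r')Dx; clear ⇒ L₀.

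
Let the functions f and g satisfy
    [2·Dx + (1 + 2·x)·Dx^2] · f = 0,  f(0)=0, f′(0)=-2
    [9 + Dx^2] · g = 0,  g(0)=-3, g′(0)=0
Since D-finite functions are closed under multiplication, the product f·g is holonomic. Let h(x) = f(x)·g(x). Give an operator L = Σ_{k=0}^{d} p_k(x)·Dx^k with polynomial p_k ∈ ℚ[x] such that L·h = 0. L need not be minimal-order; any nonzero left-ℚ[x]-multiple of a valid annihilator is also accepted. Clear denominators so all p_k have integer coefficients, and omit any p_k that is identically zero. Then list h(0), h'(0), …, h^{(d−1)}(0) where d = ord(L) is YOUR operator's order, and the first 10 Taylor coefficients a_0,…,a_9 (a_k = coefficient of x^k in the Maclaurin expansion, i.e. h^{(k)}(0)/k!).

f: a_k = 0, -2, 2, -8/3, 4, -32/5, 32/3, -128/7, 32, -512/9, …
g: a_k = -3, 0, 27/2, 0, -81/8, 0, 243/80, 0, -2187/4480, 0, …
L₀ := L_f ⊗_s L_g (sym. prod.), ord ≤ 4.
L = (63 + 1053·x + 3969·x^2 + 5832·x^3 + 2916·x^4) + (63 + 450·x + 972·x^2 + 648·x^3)·Dx + (25 + 270·x + 918·x^2 + 1296·x^3 + 648·x^4)·Dx^2 + (7 + 50·x + 108·x^2 + 72·x^3)·Dx^3 + (2 + 17·x + 53·x^2 + 72·x^3 + 36·x^4)·Dx^4  (order 4).
h: a_k = 0, 6, -6, -19, 15, 69/20, 7/4, -2973/280, 543/40, -24883/1344, …
ICs: h(0) = 0, h′(0) = 6, h′′(0) = -12, h′′′(0) = -114.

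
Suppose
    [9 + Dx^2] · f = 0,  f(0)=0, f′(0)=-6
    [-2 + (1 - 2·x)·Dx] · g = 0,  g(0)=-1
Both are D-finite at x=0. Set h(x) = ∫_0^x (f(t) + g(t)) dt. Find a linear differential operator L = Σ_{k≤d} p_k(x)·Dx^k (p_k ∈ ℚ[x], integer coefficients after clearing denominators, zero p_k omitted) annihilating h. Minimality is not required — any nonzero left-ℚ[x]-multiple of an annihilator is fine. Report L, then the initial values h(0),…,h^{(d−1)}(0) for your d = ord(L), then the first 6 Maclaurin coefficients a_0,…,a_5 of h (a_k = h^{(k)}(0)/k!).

f: a_k = 0, -6, 0, 9, 0, -81/20, …
g: a_k = -1, -2, -4, -8, -16, -32, …
Weyl lclm of L_f,L_g ⇒ L₀ (ord ≤ 3).
Integrate: L := L₀·Dx.
L = (-594 + 648·x - 648·x^2)·Dx + (153 - 630·x + 972·x^2 - 648·x^3)·Dx^2 + (-66 + 72·x - 72·x^2)·Dx^3 + (17 - 70·x + 108·x^2 - 72·x^3)·Dx^4  (order 4).
h: a_k = 0, -1, -4, -4/3, 1/4, -16/5, …
ICs: h(0) = 0, h′(0) = -1, h′′(0) = -8, h′′′(0) = -8.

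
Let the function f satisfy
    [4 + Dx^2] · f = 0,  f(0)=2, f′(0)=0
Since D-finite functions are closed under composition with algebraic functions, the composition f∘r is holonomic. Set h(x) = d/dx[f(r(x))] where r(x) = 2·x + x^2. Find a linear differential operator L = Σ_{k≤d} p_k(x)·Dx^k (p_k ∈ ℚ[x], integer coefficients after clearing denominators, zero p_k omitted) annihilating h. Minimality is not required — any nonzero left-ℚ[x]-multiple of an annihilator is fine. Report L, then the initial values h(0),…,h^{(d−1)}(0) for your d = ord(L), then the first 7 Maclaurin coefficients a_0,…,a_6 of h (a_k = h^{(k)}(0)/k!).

f: a_k = 2, 0, -4, 0, 4/3, 0, -8/45, …
Change of var in L_f (x↦r) gives L₀.
h=h₀': d/dx-closure on L₀ ⇒ L.
L = (19 + 64·x + 96·x^2 + 64·x^3 + 16·x^4) + (-3 - 3·x)·Dx + (1 + 2·x + x^2)·Dx^2  (order 2).
h: a_k = 0, -32, -48, 208/3, 640/3, 1856/15, -2464/15, …
ICs: h(0) = 0, h′(0) = -32.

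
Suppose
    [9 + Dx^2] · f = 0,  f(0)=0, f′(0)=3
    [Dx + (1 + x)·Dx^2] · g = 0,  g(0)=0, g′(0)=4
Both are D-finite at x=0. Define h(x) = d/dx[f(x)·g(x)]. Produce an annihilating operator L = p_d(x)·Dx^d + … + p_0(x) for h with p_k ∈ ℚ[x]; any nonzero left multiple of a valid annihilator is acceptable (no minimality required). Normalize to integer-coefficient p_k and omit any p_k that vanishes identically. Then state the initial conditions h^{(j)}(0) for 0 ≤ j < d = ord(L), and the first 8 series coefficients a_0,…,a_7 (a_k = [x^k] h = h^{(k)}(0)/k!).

L = (13743 + 107892·x + 319302·x^2 + 475308·x^3 + 381267·x^4 + 157464·x^5 + 26244·x^6) + (4104 + 24192·x + 53460·x^2 + 56700·x^3 + 29160·x^4 + 5832·x^5)·Dx + (4020 + 27828·x + 76770·x^2 + 109512·x^3 + 85698·x^4 + 34992·x^5 + 5832·x^6)·Dx^2 + (456 + 2688·x + 5940·x^2 + 6300·x^3 + 3240·x^4 + 648·x^5)·Dx^3 + (277 + 1760·x + 4588·x^2 + 6300·x^3 + 4815·x^4 + 1944·x^5 + 324·x^6)·Dx^4  (order 4).
h: a_k = 0, 24, -18, -56, 30, 27, -217/20, -258/35, …
ICs: h(0) = 0, h′(0) = 24, h′′(0) = -36, h′′′(0) = -336.

f: a_k = 0, 3, 0, -9/2, 0, 81/40, 0, -243/560, …
g: a_k = 0, 4, -2, 4/3, -1, 4/5, -2/3, 4/7, …
Sym-product of L_f,L_g gives L₀ (≤ ord 4).
Derive L from L₀ (diff closure).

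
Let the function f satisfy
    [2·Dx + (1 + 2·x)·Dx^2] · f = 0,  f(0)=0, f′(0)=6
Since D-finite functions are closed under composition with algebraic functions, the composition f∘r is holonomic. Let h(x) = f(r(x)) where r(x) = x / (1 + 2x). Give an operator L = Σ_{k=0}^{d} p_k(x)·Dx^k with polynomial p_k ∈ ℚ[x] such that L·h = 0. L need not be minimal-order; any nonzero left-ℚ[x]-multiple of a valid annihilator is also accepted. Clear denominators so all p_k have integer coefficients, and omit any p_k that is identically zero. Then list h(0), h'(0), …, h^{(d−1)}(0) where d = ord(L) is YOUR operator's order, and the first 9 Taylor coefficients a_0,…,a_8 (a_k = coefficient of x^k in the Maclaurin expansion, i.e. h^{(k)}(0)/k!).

f: a_k = 0, 6, -6, 8, -12, 96/5, -32, 384/7, -96, …
h₀=f(r): pull back L_f along r ⇒ L₀.
L = (6 + 16·x)·Dx + (1 + 6·x + 8·x^2)·Dx^2  (order 2).
h: a_k = 0, 6, -18, 56, -180, 2976/5, -2016, 48768/7, -24480, …
ICs: h(0) = 0, h′(0) = 6.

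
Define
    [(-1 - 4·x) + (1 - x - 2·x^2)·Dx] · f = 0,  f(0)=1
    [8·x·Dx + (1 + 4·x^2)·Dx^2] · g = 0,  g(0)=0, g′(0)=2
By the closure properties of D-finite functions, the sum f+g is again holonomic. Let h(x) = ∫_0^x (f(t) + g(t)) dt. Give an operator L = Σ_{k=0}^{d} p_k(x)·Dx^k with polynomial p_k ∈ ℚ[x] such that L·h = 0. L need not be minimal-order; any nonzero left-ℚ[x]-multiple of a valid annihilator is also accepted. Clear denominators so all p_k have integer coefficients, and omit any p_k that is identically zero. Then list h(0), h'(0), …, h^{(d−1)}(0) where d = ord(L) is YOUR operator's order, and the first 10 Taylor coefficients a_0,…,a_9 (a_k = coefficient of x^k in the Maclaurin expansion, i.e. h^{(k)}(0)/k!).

L = (-24 + 96·x + 864·x^2 + 1536·x^3 + 3264·x^4 + 768·x^6)·Dx^2 + (19 + 80·x + 100·x^2 + 544·x^3 + 1424·x^4 + 2368·x^5 + 192·x^6 + 768·x^7)·Dx^3 + (-3 - 7·x - 32·x^2 + 28·x^3 - 24·x^4 + 240·x^5 + 256·x^6 + 64·x^7 + 128·x^8)·Dx^4  (order 4).
h: a_k = 0, 1, 3/2, 1, 7/12, 11/5, 137/30, 43/7, 467/56, 19, …
ICs: h(0) = 0, h′(0) = 1, h′′(0) = 3, h′′′(0) = 6.

f: a_k = 1, 1, 3, 5, 11, 21, 43, 85, 171, 341, …
g: a_k = 0, 2, 0, -8/3, 0, 32/5, 0, -128/7, 0, 512/9, …
Sum ⇒ L₀ = lclm(L_f,L_g) in ℚ(x)⟨Dx⟩.
h=∫₀ˣh₀: take L = L₀·Dx.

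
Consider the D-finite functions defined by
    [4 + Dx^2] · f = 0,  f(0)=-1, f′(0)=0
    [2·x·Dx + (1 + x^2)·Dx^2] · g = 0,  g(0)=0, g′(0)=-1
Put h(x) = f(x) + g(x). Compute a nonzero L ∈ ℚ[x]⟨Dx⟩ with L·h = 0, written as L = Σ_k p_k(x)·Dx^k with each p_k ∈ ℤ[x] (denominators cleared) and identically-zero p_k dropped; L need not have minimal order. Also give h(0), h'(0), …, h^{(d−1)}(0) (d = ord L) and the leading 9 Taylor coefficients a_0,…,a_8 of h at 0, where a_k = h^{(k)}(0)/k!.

L = (-32·x + 80·x^3 + 16·x^5)·Dx + (4 + 32·x^2 + 36·x^4 + 8·x^6)·Dx^2 + (-8·x + 20·x^3 + 4·x^5)·Dx^3 + (1 + 8·x^2 + 9·x^4 + 2·x^6)·Dx^4  (order 4).
h: a_k = -1, -1, 2, 1/3, -2/3, -1/5, 4/45, 1/7, -2/315, …
ICs: h(0) = -1, h′(0) = -1, h′′(0) = 4, h′′′(0) = 2.

f: a_k = -1, 0, 2, 0, -2/3, 0, 4/45, 0, -2/315, …
g: a_k = 0, -1, 0, 1/3, 0, -1/5, 0, 1/7, 0, …
h₀=f+g: left-lcm gives L₀, ord ≤ 4.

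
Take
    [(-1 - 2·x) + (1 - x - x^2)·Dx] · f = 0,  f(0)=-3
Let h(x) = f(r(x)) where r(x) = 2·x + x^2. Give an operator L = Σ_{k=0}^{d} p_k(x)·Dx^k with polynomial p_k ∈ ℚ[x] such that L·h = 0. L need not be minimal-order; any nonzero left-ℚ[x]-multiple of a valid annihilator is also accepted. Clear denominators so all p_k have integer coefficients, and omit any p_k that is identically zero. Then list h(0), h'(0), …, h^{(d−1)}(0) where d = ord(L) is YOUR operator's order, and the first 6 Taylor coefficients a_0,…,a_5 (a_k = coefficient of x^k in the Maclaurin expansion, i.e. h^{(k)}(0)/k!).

L = (2 + 10·x + 12·x^2 + 4·x^3) + (-1 + 2·x + 5·x^2 + 4·x^3 + x^4)·Dx  (order 1).
h: a_k = -3, -6, -27, -96, -354, -1302, …
ICs: h(0) = -3.

f: a_k = -3, -3, -6, -9, -15, -24, …
L₀ from L_f via x↦r, Dx↦r'^{-1}Dx.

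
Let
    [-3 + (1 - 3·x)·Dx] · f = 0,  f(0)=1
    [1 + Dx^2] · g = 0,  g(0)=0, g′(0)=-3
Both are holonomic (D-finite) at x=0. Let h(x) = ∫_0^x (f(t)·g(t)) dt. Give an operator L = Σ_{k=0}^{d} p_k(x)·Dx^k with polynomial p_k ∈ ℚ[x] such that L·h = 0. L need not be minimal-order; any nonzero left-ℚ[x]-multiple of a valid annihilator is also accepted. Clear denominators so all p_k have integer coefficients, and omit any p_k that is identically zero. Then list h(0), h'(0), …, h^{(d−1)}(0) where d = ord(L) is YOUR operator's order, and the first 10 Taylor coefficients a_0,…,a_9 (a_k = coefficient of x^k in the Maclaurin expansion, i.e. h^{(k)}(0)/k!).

L = (-1 + 3·x)·Dx + 6·Dx^2 + (-1 + 3·x)·Dx^3  (order 3).
h: a_k = 0, 0, -3/2, -3, -53/8, -159/10, -9541/240, -4089/40, -3606497/13440, -3606497/5040, …
ICs: h(0) = 0, h′(0) = 0, h′′(0) = -3.

f: a_k = 1, 3, 9, 27, 81, 243, 729, 2187, 6561, 19683, …
g: a_k = 0, -3, 0, 1/2, 0, -1/40, 0, 1/1680, 0, -1/120960, …
h₀=f·g: eliminate ⇒ L₀, order ≤ 1·2.
h=∫h₀ ⇒ L = L₀·Dx.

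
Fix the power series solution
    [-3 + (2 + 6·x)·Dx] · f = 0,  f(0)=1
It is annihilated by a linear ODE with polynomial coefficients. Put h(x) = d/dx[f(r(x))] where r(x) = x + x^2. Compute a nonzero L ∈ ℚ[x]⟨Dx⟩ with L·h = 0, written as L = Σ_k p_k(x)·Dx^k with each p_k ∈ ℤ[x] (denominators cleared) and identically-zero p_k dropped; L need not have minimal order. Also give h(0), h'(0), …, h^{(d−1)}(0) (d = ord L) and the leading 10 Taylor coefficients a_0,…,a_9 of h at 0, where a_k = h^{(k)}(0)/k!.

f: a_k = 1, 3/2, -9/8, 27/16, -405/128, 1701/256, -15309/1024, 72171/2048, -2814669/32768, 14073345/65536, …
Change of var in L_f (x↦r) gives L₀.
h₀' ⇒ L via d/dx closure of L₀.
L = 1 + (-2 - 10·x - 18·x^2 - 12·x^3)·Dx  (order 1).
h: a_k = 3/2, 3/4, -27/16, 99/32, -1215/256, 2997/512, -9639/2048, -6237/4096, 1073817/65536, -5561055/131072, …
ICs: h(0) = 3/2.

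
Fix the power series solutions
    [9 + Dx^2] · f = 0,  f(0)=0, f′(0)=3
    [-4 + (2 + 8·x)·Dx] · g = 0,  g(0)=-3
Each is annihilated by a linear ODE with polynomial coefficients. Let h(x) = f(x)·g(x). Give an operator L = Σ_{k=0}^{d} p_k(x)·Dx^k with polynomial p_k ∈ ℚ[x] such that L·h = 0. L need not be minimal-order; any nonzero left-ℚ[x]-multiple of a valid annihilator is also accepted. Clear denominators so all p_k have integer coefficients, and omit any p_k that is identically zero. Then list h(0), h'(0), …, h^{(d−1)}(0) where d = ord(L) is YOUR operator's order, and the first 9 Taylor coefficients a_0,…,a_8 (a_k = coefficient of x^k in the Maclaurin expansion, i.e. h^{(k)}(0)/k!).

f: a_k = 0, 3, 0, -9/2, 0, 81/40, 0, -243/560, 0, …
g: a_k = -3, -6, 6, -12, 30, -84, 252, -792, 2574, …
Product ⇒ symmetric product L₀, ord ≤ 2.
L = (21 + 72·x + 144·x^2) + (-4 - 16·x)·Dx + (1 + 8·x + 16·x^2)·Dx^2  (order 2).
h: a_k = 0, -9, -18, 63/2, -9, 2277/40, -4203/20, 355293/560, -113103/56, …
ICs: h(0) = 0, h′(0) = -9.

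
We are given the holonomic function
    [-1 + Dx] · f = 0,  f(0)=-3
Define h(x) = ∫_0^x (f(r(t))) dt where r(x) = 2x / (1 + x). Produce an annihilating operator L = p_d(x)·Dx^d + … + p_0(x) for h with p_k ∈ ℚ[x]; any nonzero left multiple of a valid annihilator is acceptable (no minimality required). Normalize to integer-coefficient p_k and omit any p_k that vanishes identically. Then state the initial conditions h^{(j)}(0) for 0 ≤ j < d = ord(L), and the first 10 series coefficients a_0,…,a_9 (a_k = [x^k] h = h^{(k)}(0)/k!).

f: a_k = -3, -3, -3/2, -1/2, -1/8, -1/40, -1/240, -1/1680, -1/13440, -1/120960, …
h₀=f(r): pull back L_f along r ⇒ L₀.
h=∫h₀ ⇒ L = L₀·Dx.
L = -2·Dx + (1 + 2·x + x^2)·Dx^2  (order 2).
h: a_k = 0, -3, -3, 0, 1/2, -2/5, 1/5, -4/105, -5/84, 32/315, …
ICs: h(0) = 0, h′(0) = -3.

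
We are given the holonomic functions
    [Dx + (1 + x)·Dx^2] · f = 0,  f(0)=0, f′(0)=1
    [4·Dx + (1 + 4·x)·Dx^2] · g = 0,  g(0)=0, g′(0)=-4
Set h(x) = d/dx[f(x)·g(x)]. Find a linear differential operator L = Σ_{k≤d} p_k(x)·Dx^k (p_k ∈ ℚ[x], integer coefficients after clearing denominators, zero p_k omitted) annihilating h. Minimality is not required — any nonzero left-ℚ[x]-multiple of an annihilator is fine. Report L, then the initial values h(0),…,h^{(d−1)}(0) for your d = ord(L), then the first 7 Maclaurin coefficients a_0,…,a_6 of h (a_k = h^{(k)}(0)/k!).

f: a_k = 0, 1, -1/2, 1/3, -1/4, 1/5, -1/6, …
g: a_k = 0, -4, 8, -64/3, 64, -1024/5, 2048/3, …
f·g: L₀ = L_f ⊗_s L_g, ord ≤ 2·2.
h₀' ⇒ L via d/dx closure of L₀.
L = (136 + 320·x + 256·x^2) + (290 + 1464·x + 2400·x^2 + 1280·x^3)·Dx + (92 + 740·x + 1992·x^2 + 2240·x^3 + 896·x^4)·Dx^2 + (5 + 58·x + 245·x^2 + 464·x^3 + 400·x^4 + 128·x^5)·Dx^3  (order 3).
h: a_k = 0, -8, 30, -320/3, 1175/3, -22204/15, 5698, …
ICs: h(0) = 0, h′(0) = -8, h′′(0) = 60.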